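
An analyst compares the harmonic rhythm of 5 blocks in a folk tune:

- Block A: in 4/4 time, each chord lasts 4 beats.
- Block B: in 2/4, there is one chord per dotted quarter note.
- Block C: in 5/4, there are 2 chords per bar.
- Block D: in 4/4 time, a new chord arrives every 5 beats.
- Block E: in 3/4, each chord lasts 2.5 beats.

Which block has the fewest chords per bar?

Block D

A: 4 beats/bar ÷ 4 beats/chord = 1 chord/bar.
B: 2 beats/bar ÷ 1.5 beats/chord = 4/3 chords/bar.
C: 5 beats/bar ÷ 2.5 beats/chord = 2 chords/bar.
D: 4 beats/bar ÷ 5 beats/chord = 0.8 chords/bar.
E: 3 beats/bar ÷ 2.5 beats/chord = 1.2 chords/bar.
Slowest is D at 0.8 chords/bar.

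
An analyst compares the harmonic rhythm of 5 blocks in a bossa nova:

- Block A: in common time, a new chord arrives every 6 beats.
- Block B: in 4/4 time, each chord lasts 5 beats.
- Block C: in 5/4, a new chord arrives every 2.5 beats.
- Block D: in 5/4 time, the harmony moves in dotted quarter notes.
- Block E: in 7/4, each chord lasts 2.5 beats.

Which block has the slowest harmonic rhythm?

A: 4 beats/bar ÷ 6 beats/chord = 2/3 chords/bar.
B: 4 beats/bar ÷ 5 beats/chord = 0.8 chords/bar.
C: 5 beats/bar ÷ 2.5 beats/chord = 2 chords/bar.
D: 5 beats/bar ÷ 1.5 beats/chord = 10/3 chords/bar.
E: 7 beats/bar ÷ 2.5 beats/chord = 2.8 chords/bar.
Slowest is A at 2/3 chords/bar.

Block A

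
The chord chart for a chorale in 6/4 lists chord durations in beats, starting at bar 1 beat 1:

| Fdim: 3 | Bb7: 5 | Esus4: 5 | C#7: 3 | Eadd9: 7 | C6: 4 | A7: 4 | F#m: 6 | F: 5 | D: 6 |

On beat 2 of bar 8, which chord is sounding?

Beat 2 of bar 8 is beat (8−1)×6 + 2 = 44 overall.
Running totals: Fdim ends at 3, Bb7 ends at 8, Esus4 ends at 13, C#7 ends at 16, Eadd9 ends at 23, C6 ends at 27, A7 ends at 31, F#m ends at 37, F ends at 42, D ends at 48.
Beat 44 falls within D.

D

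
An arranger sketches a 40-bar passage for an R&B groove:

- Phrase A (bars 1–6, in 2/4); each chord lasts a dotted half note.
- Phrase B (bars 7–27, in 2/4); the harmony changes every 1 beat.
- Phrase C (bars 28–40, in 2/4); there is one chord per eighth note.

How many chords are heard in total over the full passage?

A: 6·2 = 12 beats, 12/3 = 4 chords.
B: 21·2 = 42 beats, 42/1 = 42 chords.
C: 13·2 = 26 beats, 26/0.5 = 52 chords.
Total: 4 + 42 + 52 = 98.

98 chords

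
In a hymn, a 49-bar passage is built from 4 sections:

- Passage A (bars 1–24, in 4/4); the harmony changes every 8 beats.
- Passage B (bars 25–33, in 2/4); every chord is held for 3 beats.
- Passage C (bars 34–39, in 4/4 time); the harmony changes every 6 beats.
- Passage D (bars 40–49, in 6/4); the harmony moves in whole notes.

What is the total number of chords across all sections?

A: 24 bars × 4 beats = 96 beats; 8 beats/chord → 12 chords.
B: 9 bars × 2 beats = 18 beats; 3 beats/chord → 6 chords.
C: 6 bars × 4 beats = 24 beats; 6 beats/chord → 4 chords.
D: 10 bars × 6 beats = 60 beats; 4 beats/chord → 15 chords.
Total: 12 + 6 + 4 + 15 = 37.

37 chords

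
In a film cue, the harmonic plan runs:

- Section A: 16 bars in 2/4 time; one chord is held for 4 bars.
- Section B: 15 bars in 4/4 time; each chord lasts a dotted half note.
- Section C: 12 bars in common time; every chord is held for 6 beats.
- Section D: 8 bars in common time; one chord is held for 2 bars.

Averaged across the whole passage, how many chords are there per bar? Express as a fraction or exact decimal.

A: 16 bars of 2 beats is 32 beats; at 8 beats each that's 4 chords.
B: 15 bars of 4 beats is 60 beats; at 3 beats each that's 20 chords.
C: 12 bars of 4 beats is 48 beats; at 6 beats each that's 8 chords.
D: 8 bars of 4 beats is 32 beats; at 8 beats each that's 4 chords.
Overall: 36 chords over 51 bars → 36/51 = 12/17 chords per bar.

12/17 chords per bar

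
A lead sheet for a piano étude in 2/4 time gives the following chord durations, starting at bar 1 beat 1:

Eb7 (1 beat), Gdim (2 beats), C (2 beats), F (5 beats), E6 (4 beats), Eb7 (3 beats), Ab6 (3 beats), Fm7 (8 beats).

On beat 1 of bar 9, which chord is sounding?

Beat 1 of bar 9 is beat (9−1)×2 + 1 = 17 overall.
Running totals: Eb7 ends at 1, Gdim ends at 3, C ends at 5, F ends at 10, E6 ends at 14, Eb7 ends at 17.
Beat 17 falls within Eb7.

Eb7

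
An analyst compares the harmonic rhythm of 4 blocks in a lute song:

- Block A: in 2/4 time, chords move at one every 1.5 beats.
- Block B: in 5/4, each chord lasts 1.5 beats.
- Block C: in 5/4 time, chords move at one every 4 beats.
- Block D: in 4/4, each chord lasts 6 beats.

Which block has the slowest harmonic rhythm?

A: each chord is 1.5 beats in 2/4, so 4/3 per bar.
B: each chord is 1.5 beats in 5/4, so 10/3 per bar.
C: each chord is 4 beats in 5/4, so 1.25 per bar.
D: each chord is 6 beats in 4/4, so 2/3 per bar.
Slowest is D at 2/3 chords/bar.

Block D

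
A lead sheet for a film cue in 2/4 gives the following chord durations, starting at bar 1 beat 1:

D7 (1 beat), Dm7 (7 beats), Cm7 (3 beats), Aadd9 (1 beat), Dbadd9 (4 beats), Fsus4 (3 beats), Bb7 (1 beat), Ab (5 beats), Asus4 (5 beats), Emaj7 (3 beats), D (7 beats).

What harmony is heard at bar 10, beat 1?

Fsus4

Beat 1 of bar 10 is beat (10−1)×2 + 1 = 19 overall.
Running totals: D7 ends at 1, Dm7 ends at 8, Cm7 ends at 11, Aadd9 ends at 12, Dbadd9 ends at 16, Fsus4 ends at 19.
Beat 19 falls within Fsus4.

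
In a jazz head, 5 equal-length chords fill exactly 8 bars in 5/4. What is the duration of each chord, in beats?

8 beats

8 bars × 5 beats/bar = 40 beats total.
40 beats ÷ 5 chords = 8 beats per chord.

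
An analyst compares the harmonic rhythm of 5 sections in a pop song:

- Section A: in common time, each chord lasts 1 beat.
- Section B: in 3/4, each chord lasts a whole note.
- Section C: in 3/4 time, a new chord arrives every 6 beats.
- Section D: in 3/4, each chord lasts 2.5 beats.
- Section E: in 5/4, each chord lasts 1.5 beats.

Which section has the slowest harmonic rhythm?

Section C

A: 4 beats/bar ÷ 1 beat/chord = 4 chords/bar.
B: 3 beats/bar ÷ 4 beats/chord = 0.75 chords/bar.
C: 3 beats/bar ÷ 6 beats/chord = 0.5 chords/bar.
D: 3 beats/bar ÷ 2.5 beats/chord = 1.2 chords/bar.
E: 5 beats/bar ÷ 1.5 beats/chord = 10/3 chords/bar.
Slowest is C at 0.5 chords/bar.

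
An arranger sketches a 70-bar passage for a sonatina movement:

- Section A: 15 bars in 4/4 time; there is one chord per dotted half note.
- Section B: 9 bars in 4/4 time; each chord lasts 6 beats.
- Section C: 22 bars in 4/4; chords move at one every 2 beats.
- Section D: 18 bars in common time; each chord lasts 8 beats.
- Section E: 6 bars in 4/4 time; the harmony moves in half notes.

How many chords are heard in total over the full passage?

91 chords

A: 15 bars × 4 beats = 60 beats; 3 beats/chord → 20 chords.
B: 9 bars × 4 beats = 36 beats; 6 beats/chord → 6 chords.
C: 22 bars × 4 beats = 88 beats; 2 beats/chord → 44 chords.
D: 18 bars × 4 beats = 72 beats; 8 beats/chord → 9 chords.
E: 6 bars × 4 beats = 24 beats; 2 beats/chord → 12 chords.
Total: 20 + 6 + 44 + 9 + 12 = 91.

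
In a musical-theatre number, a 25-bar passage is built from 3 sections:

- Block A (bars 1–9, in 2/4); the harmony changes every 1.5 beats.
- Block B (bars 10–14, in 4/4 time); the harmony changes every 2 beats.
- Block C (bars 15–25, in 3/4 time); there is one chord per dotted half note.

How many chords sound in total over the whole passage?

A: 9 bars × 2 beats = 18 beats; 1.5 beats/chord → 12 chords.
B: 5 bars × 4 beats = 20 beats; 2 beats/chord → 10 chords.
C: 11 bars × 3 beats = 33 beats; 3 beats/chord → 11 chords.
Total: 12 + 10 + 11 = 33.

33 chords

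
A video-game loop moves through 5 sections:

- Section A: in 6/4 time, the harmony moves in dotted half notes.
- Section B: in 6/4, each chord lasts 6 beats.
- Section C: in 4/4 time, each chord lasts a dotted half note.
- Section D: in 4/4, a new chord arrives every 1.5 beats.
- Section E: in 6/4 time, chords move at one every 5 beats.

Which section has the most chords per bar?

A: 6 beats/bar ÷ 3 beats/chord = 2 chords/bar.
B: 6 beats/bar ÷ 6 beats/chord = 1 chord/bar.
C: 4 beats/bar ÷ 3 beats/chord = 4/3 chords/bar.
D: 4 beats/bar ÷ 1.5 beats/chord = 8/3 chords/bar.
E: 6 beats/bar ÷ 5 beats/chord = 1.2 chords/bar.
Fastest is D at 8/3 chords/bar.

Section D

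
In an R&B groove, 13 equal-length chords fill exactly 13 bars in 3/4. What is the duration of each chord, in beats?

13 bars × 3 beats/bar = 39 beats total.
39 beats ÷ 13 chords = 3 beats per chord.
(That is a dotted half note.)

3 beats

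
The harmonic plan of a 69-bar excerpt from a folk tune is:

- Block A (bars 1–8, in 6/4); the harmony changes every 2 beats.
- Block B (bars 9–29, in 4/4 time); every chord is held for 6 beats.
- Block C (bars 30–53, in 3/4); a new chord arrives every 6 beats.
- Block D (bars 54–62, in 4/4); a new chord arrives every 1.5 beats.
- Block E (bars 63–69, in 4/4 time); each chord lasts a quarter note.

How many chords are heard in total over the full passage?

A: 8·6 = 48 beats, 48/2 = 24 chords.
B: 21·4 = 84 beats, 84/6 = 14 chords.
C: 24·3 = 72 beats, 72/6 = 12 chords.
D: 9·4 = 36 beats, 36/1.5 = 24 chords.
E: 7·4 = 28 beats, 28/1 = 28 chords.
Total: 24 + 14 + 12 + 24 + 28 = 102.

102 chords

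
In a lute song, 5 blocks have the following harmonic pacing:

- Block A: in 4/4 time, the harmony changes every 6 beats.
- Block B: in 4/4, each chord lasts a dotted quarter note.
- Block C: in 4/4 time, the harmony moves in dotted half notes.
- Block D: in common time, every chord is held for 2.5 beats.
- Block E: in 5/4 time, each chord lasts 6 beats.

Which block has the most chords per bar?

A: 4/6 = 2/3 chords/bar.
B: 4/1.5 = 8/3 chords/bar.
C: 4/3 = 4/3 chords/bar.
D: 4/2.5 = 1.6 chords/bar.
E: 5/6 = 5/6 chords/bar.
Fastest is B at 8/3 chords/bar.

Block B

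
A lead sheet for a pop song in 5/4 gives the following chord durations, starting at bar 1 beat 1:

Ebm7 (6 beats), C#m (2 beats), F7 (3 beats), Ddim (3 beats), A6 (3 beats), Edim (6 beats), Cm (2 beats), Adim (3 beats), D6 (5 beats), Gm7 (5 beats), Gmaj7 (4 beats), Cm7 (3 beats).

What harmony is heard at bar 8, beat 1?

Beat 1 of bar 8 is beat (8−1)×5 + 1 = 36 overall.
Running totals: Ebm7 ends at 6, C#m ends at 8, F7 ends at 11, Ddim ends at 14, A6 ends at 17, Edim ends at 23, Cm ends at 25, Adim ends at 28, D6 ends at 33, Gm7 ends at 38.
Beat 36 falls within Gm7.

Gm7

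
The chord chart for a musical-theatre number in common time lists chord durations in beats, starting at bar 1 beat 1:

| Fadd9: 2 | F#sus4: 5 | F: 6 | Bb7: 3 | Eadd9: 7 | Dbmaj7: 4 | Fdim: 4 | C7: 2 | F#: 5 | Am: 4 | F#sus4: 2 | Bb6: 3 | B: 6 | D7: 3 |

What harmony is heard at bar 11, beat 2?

Am

Beat 2 of bar 11 is beat (11−1)×4 + 2 = 42 overall.
Running totals: Fadd9 ends at 2, F#sus4 ends at 7, F ends at 13, Bb7 ends at 16, Eadd9 ends at 23, Dbmaj7 ends at 27, Fdim ends at 31, C7 ends at 33, F# ends at 38, Am ends at 42.
Beat 42 falls within Am.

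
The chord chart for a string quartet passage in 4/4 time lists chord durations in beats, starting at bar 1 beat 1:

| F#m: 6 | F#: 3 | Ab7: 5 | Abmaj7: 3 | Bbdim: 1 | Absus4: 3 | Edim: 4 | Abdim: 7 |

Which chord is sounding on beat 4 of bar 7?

Abdim

Beat 4 of bar 7 is beat (7−1)×4 + 4 = 28 overall.
Running totals: F#m ends at 6, F# ends at 9, Ab7 ends at 14, Abmaj7 ends at 17, Bbdim ends at 18, Absus4 ends at 21, Edim ends at 25, Abdim ends at 32.
Beat 28 falls within Abdim.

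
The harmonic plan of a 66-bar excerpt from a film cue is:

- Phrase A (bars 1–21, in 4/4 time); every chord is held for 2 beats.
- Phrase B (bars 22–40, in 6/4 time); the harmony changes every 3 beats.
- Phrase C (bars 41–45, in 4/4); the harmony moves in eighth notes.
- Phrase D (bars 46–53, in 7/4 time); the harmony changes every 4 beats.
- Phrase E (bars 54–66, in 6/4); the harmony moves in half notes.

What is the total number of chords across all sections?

A: 21 bars × 4 beats = 84 beats; 2 beats/chord → 42 chords.
B: 19 bars × 6 beats = 114 beats; 3 beats/chord → 38 chords.
C: 5 bars × 4 beats = 20 beats; 0.5 beats/chord → 40 chords.
D: 8 bars × 7 beats = 56 beats; 4 beats/chord → 14 chords.
E: 13 bars × 6 beats = 78 beats; 2 beats/chord → 39 chords.
Total: 42 + 38 + 40 + 14 + 39 = 173.

173 chords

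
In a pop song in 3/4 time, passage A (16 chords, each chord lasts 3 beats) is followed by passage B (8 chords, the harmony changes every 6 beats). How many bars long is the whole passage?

32 bars

A: 16 × 3 = 48 beats = 16 bars.
B: 8 × 6 = 48 beats = 16 bars.
Total: 16 + 16 = 32 bars.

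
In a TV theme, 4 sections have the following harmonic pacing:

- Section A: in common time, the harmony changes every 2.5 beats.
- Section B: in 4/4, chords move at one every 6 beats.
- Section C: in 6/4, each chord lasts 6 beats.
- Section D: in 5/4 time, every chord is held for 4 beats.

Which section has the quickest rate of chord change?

Section A

A: 4/2.5 = 1.6 chords/bar.
B: 4/6 = 2/3 chords/bar.
C: 6/6 = 1 chord/bar.
D: 5/4 = 1.25 chords/bar.
Fastest is A at 1.6 chords/bar.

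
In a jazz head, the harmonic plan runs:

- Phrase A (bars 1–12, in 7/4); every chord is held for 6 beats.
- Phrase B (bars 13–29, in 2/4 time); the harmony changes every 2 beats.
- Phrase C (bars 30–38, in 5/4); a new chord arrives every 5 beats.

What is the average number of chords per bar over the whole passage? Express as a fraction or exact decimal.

A: 12 × 7 = 84 beats ÷ 6 = 14 chords.
B: 17 × 2 = 34 beats ÷ 2 = 17 chords.
C: 9 × 5 = 45 beats ÷ 5 = 9 chords.
Overall: 40 chords over 38 bars → 40/38 = 20/19 chords per bar.

20/19 chords per bar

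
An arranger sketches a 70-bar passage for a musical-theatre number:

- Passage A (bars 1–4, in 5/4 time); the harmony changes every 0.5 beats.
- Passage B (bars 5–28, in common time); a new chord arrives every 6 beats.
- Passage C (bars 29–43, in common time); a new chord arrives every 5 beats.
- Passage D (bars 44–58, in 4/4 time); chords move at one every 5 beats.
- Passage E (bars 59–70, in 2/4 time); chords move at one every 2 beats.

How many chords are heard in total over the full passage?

92 chords

A has 20 beats and chords last 0.5 each, so 40 chords.
B has 96 beats and chords last 6 each, so 16 chords.
C has 60 beats and chords last 5 each, so 12 chords.
D has 60 beats and chords last 5 each, so 12 chords.
E has 24 beats and chords last 2 each, so 12 chords.
Total: 40 + 16 + 12 + 12 + 12 = 92.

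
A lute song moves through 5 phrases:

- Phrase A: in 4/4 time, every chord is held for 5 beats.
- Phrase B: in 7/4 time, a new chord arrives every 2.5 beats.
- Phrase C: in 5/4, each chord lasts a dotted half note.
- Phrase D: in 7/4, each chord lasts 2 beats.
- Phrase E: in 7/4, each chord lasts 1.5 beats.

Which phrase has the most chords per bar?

Phrase E

A: 4/5 = 0.8 chords/bar.
B: 7/2.5 = 2.8 chords/bar.
C: 5/3 = 5/3 chords/bar.
D: 7/2 = 3.5 chords/bar.
E: 7/1.5 = 14/3 chords/bar.
Fastest is E at 14/3 chords/bar.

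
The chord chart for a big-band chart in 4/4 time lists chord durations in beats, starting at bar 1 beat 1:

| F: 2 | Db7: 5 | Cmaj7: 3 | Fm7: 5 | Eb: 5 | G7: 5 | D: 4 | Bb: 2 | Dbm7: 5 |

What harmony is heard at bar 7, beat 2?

Beat 2 of bar 7 is beat (7−1)×4 + 2 = 26 overall.
Running totals: F ends at 2, Db7 ends at 7, Cmaj7 ends at 10, Fm7 ends at 15, Eb ends at 20, G7 ends at 25, D ends at 29.
Beat 26 falls within D.

D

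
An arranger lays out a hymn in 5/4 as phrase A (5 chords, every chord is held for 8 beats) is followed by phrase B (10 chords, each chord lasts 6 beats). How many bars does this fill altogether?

20 bars

A: 5 × 8 = 40 beats = 8 bars.
B: 10 × 6 = 60 beats = 12 bars.
Total: 8 + 12 = 20 bars.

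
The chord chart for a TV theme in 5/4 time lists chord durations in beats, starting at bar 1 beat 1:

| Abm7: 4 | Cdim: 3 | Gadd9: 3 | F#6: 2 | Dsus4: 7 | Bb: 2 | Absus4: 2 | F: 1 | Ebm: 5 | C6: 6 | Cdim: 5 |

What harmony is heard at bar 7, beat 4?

Beat 4 of bar 7 is beat (7−1)×5 + 4 = 34 overall.
Running totals: Abm7 ends at 4, Cdim ends at 7, Gadd9 ends at 10, F#6 ends at 12, Dsus4 ends at 19, Bb ends at 21, Absus4 ends at 23, F ends at 24, Ebm ends at 29, C6 ends at 35.
Beat 34 falls within C6.

C6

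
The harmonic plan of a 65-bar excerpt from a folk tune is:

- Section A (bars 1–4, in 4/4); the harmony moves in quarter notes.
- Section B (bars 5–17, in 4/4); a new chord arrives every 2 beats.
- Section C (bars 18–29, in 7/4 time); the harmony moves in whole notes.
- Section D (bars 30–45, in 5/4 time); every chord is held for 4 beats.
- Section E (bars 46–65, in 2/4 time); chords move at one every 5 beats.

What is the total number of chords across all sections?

91 chords

A: 4 bars × 4 beats = 16 beats; 1 beat/chord → 16 chords.
B: 13 bars × 4 beats = 52 beats; 2 beats/chord → 26 chords.
C: 12 bars × 7 beats = 84 beats; 4 beats/chord → 21 chords.
D: 16 bars × 5 beats = 80 beats; 4 beats/chord → 20 chords.
E: 20 bars × 2 beats = 40 beats; 5 beats/chord → 8 chords.
Total: 16 + 26 + 21 + 20 + 8 = 91.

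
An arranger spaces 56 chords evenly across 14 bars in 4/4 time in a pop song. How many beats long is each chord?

14 bars × 4 beats/bar = 56 beats total.
56 beats ÷ 56 chords = 1 beats per chord.
(That is a quarter note.)

1 beat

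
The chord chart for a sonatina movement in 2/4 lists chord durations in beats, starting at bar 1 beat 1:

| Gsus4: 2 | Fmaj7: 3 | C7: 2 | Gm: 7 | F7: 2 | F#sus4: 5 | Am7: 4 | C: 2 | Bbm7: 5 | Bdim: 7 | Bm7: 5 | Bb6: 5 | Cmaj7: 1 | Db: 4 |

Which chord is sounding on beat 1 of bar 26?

Beat 1 of bar 26 is beat (26−1)×2 + 1 = 51 overall.
Running totals: Gsus4 ends at 2, Fmaj7 ends at 5, C7 ends at 7, Gm ends at 14, F7 ends at 16, F#sus4 ends at 21, Am7 ends at 25, C ends at 27, Bbm7 ends at 32, Bdim ends at 39, Bm7 ends at 44, Bb6 ends at 49, Cmaj7 ends at 50, Db ends at 54.
Beat 51 falls within Db.

Db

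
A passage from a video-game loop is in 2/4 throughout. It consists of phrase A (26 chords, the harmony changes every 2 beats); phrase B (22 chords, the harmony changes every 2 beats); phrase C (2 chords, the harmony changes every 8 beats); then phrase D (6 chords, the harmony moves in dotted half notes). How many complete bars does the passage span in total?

A: 26 × 2 = 52 beats = 26 bars.
B: 22 × 2 = 44 beats = 22 bars.
C: 2 × 8 = 16 beats = 8 bars.
D: 6 × 3 = 18 beats = 9 bars.
Total: 26 + 22 + 8 + 9 = 65 bars.

65 bars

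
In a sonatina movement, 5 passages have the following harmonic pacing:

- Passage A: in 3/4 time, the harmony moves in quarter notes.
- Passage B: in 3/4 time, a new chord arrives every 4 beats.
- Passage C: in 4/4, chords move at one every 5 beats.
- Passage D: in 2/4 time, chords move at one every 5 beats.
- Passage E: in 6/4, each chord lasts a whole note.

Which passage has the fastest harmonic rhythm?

Passage A

A: 3 beats/bar ÷ 1 beat/chord = 3 chords/bar.
B: 3 beats/bar ÷ 4 beats/chord = 0.75 chords/bar.
C: 4 beats/bar ÷ 5 beats/chord = 0.8 chords/bar.
D: 2 beats/bar ÷ 5 beats/chord = 0.4 chords/bar.
E: 6 beats/bar ÷ 4 beats/chord = 1.5 chords/bar.
Fastest is A at 3 chords/bar.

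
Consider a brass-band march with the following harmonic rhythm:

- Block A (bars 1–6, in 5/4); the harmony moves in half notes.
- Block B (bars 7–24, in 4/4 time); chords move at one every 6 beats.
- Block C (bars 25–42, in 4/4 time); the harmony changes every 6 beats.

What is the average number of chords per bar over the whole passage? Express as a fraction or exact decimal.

A: 6 bars of 5 beats is 30 beats; at 2 beats each that's 15 chords.
B: 18 bars of 4 beats is 72 beats; at 6 beats each that's 12 chords.
C: 18 bars of 4 beats is 72 beats; at 6 beats each that's 12 chords.
Overall: 39 chords over 42 bars → 39/42 = 13/14 chords per bar.

13/14 chords per bar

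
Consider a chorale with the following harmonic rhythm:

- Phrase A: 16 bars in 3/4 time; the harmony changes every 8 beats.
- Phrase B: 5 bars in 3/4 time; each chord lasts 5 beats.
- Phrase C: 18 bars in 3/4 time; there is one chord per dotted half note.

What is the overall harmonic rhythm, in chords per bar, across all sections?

9/13 chords per bar

A: 16 bars of 3 beats is 48 beats; at 8 beats each that's 6 chords.
B: 5 bars of 3 beats is 15 beats; at 5 beats each that's 3 chords.
C: 18 bars of 3 beats is 54 beats; at 3 beats each that's 18 chords.
Overall: 27 chords over 39 bars → 27/39 = 9/13 chords per bar.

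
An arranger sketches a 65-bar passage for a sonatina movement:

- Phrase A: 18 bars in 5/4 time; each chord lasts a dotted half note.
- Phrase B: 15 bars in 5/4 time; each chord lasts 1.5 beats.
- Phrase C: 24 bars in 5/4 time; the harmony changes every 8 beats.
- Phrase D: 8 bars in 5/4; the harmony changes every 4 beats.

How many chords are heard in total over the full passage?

A has 90 beats and chords last 3 each, so 30 chords.
B has 75 beats and chords last 1.5 each, so 50 chords.
C has 120 beats and chords last 8 each, so 15 chords.
D has 40 beats and chords last 4 each, so 10 chords.
Total: 30 + 50 + 15 + 10 = 105.

105 chords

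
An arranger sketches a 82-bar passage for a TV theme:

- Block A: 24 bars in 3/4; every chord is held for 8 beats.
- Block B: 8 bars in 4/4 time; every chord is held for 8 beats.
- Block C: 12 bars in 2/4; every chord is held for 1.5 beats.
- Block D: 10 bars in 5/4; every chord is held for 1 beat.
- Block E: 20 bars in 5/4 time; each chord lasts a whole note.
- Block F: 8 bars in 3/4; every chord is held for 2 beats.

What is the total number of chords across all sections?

A: 24·3 = 72 beats, 72/8 = 9 chords.
B: 8·4 = 32 beats, 32/8 = 4 chords.
C: 12·2 = 24 beats, 24/1.5 = 16 chords.
D: 10·5 = 50 beats, 50/1 = 50 chords.
E: 20·5 = 100 beats, 100/4 = 25 chords.
F: 8·3 = 24 beats, 24/2 = 12 chords.
Total: 9 + 4 + 16 + 50 + 25 + 12 = 116.

116 chords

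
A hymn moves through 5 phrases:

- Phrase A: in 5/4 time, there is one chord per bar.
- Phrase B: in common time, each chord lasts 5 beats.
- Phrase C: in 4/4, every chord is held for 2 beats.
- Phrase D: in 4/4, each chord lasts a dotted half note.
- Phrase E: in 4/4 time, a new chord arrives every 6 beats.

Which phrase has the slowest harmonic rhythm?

A: each chord is 5 beats in 5/4, so 1 per bar.
B: each chord is 5 beats in 4/4, so 0.8 per bar.
C: each chord is 2 beats in 4/4, so 2 per bar.
D: each chord is 3 beats in 4/4, so 4/3 per bar.
E: each chord is 6 beats in 4/4, so 2/3 per bar.
Slowest is E at 2/3 chords/bar.

Phrase E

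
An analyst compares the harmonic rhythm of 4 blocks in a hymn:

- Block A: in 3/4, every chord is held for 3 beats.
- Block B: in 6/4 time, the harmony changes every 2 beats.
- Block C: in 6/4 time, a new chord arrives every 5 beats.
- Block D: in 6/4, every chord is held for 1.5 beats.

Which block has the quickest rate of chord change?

Block D

A: 3 beats/bar ÷ 3 beats/chord = 1 chord/bar.
B: 6 beats/bar ÷ 2 beats/chord = 3 chords/bar.
C: 6 beats/bar ÷ 5 beats/chord = 1.2 chords/bar.
D: 6 beats/bar ÷ 1.5 beats/chord = 4 chords/bar.
Fastest is D at 4 chords/bar.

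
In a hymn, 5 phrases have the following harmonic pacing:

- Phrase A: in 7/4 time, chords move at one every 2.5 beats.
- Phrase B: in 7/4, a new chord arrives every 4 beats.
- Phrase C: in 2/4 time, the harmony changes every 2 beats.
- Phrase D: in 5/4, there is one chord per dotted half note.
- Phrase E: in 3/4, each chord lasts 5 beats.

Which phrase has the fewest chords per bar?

A: each chord is 2.5 beats in 7/4, so 2.8 per bar.
B: each chord is 4 beats in 7/4, so 1.75 per bar.
C: each chord is 2 beats in 2/4, so 1 per bar.
D: each chord is 3 beats in 5/4, so 5/3 per bar.
E: each chord is 5 beats in 3/4, so 0.6 per bar.
Slowest is E at 0.6 chords/bar.

Phrase E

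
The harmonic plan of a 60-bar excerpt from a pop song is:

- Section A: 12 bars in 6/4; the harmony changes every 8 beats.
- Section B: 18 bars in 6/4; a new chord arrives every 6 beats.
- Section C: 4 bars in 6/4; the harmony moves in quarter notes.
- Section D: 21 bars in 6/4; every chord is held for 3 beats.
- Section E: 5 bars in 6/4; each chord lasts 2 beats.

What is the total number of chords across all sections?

A: 12·6 = 72 beats, 72/8 = 9 chords.
B: 18·6 = 108 beats, 108/6 = 18 chords.
C: 4·6 = 24 beats, 24/1 = 24 chords.
D: 21·6 = 126 beats, 126/3 = 42 chords.
E: 5·6 = 30 beats, 30/2 = 15 chords.
Total: 9 + 18 + 24 + 42 + 15 = 108.

108 chords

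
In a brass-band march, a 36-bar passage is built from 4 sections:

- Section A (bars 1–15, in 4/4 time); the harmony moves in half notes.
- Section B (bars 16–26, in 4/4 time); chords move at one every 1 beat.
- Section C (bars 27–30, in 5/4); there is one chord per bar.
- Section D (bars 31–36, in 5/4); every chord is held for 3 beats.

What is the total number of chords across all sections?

88 chords

A: 15·4 = 60 beats, 60/2 = 30 chords.
B: 11·4 = 44 beats, 44/1 = 44 chords.
C: 4·5 = 20 beats, 20/5 = 4 chords.
D: 6·5 = 30 beats, 30/3 = 10 chords.
Total: 30 + 44 + 4 + 10 = 88.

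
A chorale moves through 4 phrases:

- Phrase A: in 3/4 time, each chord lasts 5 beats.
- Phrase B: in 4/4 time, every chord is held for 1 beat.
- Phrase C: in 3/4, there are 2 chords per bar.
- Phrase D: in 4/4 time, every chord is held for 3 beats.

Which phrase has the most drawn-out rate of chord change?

A: 3/5 = 0.6 chords/bar.
B: 4/1 = 4 chords/bar.
C: 3/1.5 = 2 chords/bar.
D: 4/3 = 4/3 chords/bar.
Slowest is A at 0.6 chords/bar.

Phrase A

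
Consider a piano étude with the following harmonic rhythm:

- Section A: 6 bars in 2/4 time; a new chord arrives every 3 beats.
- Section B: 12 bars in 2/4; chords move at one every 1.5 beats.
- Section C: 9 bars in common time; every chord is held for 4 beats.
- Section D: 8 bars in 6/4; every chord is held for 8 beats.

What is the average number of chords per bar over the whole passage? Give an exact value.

1 chords per bar

A: 6 × 2 = 12 beats ÷ 3 = 4 chords.
B: 12 × 2 = 24 beats ÷ 1.5 = 16 chords.
C: 9 × 4 = 36 beats ÷ 4 = 9 chords.
D: 8 × 6 = 48 beats ÷ 8 = 6 chords.
Overall: 35 chords over 35 bars → 35/35 = 1 chords per bar.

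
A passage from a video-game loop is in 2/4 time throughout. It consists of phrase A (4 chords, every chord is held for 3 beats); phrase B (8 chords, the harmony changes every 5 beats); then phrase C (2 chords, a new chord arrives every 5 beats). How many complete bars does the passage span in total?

31 bars

A: 4 × 3 = 12 beats = 6 bars.
B: 8 × 5 = 40 beats = 20 bars.
C: 2 × 5 = 10 beats = 5 bars.
Total: 6 + 20 + 5 = 31 bars.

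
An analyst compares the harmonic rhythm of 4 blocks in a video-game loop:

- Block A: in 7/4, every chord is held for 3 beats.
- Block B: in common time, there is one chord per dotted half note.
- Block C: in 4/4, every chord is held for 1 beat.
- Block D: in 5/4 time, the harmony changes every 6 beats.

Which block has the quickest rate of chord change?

A: 7/3 = 7/3 chords/bar.
B: 4/3 = 4/3 chords/bar.
C: 4/1 = 4 chords/bar.
D: 5/6 = 5/6 chords/bar.
Fastest is C at 4 chords/bar.

Block C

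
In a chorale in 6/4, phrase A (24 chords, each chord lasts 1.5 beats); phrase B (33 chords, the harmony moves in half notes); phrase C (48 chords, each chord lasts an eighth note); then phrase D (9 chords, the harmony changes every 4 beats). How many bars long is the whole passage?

A: 24 × 1.5 = 36 beats = 6 bars.
B: 33 × 2 = 66 beats = 11 bars.
C: 48 × 0.5 = 24 beats = 4 bars.
D: 9 × 4 = 36 beats = 6 bars.
Total: 6 + 11 + 4 + 6 = 27 bars.

27 bars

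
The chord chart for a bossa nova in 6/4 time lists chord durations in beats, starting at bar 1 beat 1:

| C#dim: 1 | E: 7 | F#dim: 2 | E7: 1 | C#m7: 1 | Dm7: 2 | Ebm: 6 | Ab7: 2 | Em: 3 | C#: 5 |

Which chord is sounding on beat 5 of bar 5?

C#

Beat 5 of bar 5 is beat (5−1)×6 + 5 = 29 overall.
Running totals: C#dim ends at 1, E ends at 8, F#dim ends at 10, E7 ends at 11, C#m7 ends at 12, Dm7 ends at 14, Ebm ends at 20, Ab7 ends at 22, Em ends at 25, C# ends at 30.
Beat 29 falls within C#.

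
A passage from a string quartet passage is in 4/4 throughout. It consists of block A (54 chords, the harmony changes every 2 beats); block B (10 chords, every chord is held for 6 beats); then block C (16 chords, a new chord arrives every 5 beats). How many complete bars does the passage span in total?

62 bars

A: 54 × 2 = 108 beats = 27 bars.
B: 10 × 6 = 60 beats = 15 bars.
C: 16 × 5 = 80 beats = 20 bars.
Total: 27 + 15 + 20 = 62 bars.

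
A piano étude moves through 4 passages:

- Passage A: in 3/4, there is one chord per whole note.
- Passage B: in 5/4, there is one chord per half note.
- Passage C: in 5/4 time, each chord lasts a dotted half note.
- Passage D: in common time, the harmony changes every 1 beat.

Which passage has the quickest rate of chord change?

Passage D

A: 3 beats/bar ÷ 4 beats/chord = 0.75 chords/bar.
B: 5 beats/bar ÷ 2 beats/chord = 2.5 chords/bar.
C: 5 beats/bar ÷ 3 beats/chord = 5/3 chords/bar.
D: 4 beats/bar ÷ 1 beat/chord = 4 chords/bar.
Fastest is D at 4 chords/bar.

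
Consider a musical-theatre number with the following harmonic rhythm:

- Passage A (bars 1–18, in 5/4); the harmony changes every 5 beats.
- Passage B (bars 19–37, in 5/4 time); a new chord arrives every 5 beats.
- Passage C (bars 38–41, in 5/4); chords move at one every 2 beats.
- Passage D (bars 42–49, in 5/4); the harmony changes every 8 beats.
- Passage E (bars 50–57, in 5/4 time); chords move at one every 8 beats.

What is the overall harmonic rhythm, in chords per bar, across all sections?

1 chords per bar

A: 18 × 5 = 90 beats ÷ 5 = 18 chords.
B: 19 × 5 = 95 beats ÷ 5 = 19 chords.
C: 4 × 5 = 20 beats ÷ 2 = 10 chords.
D: 8 × 5 = 40 beats ÷ 8 = 5 chords.
E: 8 × 5 = 40 beats ÷ 8 = 5 chords.
Overall: 57 chords over 57 bars → 57/57 = 1 chords per bar.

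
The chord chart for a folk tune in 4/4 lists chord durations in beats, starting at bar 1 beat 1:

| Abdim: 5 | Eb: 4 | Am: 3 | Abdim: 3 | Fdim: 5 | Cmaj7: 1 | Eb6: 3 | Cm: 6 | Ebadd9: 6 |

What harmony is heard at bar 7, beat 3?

Beat 3 of bar 7 is beat (7−1)×4 + 3 = 27 overall.
Running totals: Abdim ends at 5, Eb ends at 9, Am ends at 12, Abdim ends at 15, Fdim ends at 20, Cmaj7 ends at 21, Eb6 ends at 24, Cm ends at 30.
Beat 27 falls within Cm.

Cm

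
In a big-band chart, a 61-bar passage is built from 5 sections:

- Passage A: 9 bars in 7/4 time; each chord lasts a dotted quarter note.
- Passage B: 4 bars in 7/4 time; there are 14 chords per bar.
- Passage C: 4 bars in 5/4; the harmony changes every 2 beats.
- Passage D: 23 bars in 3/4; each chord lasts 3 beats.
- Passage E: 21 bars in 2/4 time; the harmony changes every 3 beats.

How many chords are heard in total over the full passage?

145 chords

A has 63 beats and chords last 1.5 each, so 42 chords.
B has 28 beats and chords last 0.5 each, so 56 chords.
C has 20 beats and chords last 2 each, so 10 chords.
D has 69 beats and chords last 3 each, so 23 chords.
E has 42 beats and chords last 3 each, so 14 chords.
Total: 42 + 56 + 10 + 23 + 14 = 145.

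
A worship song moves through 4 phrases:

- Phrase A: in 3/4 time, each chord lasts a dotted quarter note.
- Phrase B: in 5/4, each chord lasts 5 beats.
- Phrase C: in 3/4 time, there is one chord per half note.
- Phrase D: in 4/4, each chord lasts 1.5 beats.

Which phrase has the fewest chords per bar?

A: each chord is 1.5 beats in 3/4, so 2 per bar.
B: each chord is 5 beats in 5/4, so 1 per bar.
C: each chord is 2 beats in 3/4, so 1.5 per bar.
D: each chord is 1.5 beats in 4/4, so 8/3 per bar.
Slowest is B at 1 chords/bar.

Phrase B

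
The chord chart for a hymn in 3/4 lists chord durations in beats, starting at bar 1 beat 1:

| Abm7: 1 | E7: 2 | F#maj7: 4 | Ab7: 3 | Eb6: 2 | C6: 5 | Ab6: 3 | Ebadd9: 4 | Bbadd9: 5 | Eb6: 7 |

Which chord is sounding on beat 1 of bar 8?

Ebadd9

Beat 1 of bar 8 is beat (8−1)×3 + 1 = 22 overall.
Running totals: Abm7 ends at 1, E7 ends at 3, F#maj7 ends at 7, Ab7 ends at 10, Eb6 ends at 12, C6 ends at 17, Ab6 ends at 20, Ebadd9 ends at 24.
Beat 22 falls within Ebadd9.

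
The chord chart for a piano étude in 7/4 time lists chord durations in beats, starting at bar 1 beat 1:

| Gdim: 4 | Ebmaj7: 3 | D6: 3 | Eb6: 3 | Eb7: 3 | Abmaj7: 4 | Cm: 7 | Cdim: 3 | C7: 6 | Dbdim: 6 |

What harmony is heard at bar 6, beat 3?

Dbdim

Beat 3 of bar 6 is beat (6−1)×7 + 3 = 38 overall.
Running totals: Gdim ends at 4, Ebmaj7 ends at 7, D6 ends at 10, Eb6 ends at 13, Eb7 ends at 16, Abmaj7 ends at 20, Cm ends at 27, Cdim ends at 30, C7 ends at 36, Dbdim ends at 42.
Beat 38 falls within Dbdim.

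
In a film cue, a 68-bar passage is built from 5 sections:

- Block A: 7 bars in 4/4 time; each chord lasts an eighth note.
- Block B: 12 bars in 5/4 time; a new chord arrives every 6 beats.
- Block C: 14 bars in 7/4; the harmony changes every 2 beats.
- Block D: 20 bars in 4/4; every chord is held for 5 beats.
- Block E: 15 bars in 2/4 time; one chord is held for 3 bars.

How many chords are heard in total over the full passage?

136 chords

A has 28 beats and chords last 0.5 each, so 56 chords.
B has 60 beats and chords last 6 each, so 10 chords.
C has 98 beats and chords last 2 each, so 49 chords.
D has 80 beats and chords last 5 each, so 16 chords.
E has 30 beats and chords last 6 each, so 5 chords.
Total: 56 + 10 + 49 + 16 + 5 = 136.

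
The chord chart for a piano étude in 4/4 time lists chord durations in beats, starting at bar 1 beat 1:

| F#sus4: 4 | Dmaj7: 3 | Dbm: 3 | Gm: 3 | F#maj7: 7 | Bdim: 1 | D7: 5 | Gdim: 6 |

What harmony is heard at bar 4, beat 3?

F#maj7

Beat 3 of bar 4 is beat (4−1)×4 + 3 = 15 overall.
Running totals: F#sus4 ends at 4, Dmaj7 ends at 7, Dbm ends at 10, Gm ends at 13, F#maj7 ends at 20.
Beat 15 falls within F#maj7.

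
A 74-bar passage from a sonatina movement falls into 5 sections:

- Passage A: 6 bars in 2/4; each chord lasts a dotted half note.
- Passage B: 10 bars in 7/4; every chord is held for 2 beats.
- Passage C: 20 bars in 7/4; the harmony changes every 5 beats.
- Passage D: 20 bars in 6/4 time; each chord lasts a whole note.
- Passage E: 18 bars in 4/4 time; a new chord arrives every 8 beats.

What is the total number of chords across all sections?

A: 6 bars × 2 beats = 12 beats; 3 beats/chord → 4 chords.
B: 10 bars × 7 beats = 70 beats; 2 beats/chord → 35 chords.
C: 20 bars × 7 beats = 140 beats; 5 beats/chord → 28 chords.
D: 20 bars × 6 beats = 120 beats; 4 beats/chord → 30 chords.
E: 18 bars × 4 beats = 72 beats; 8 beats/chord → 9 chords.
Total: 4 + 35 + 28 + 30 + 9 = 106.

106 chords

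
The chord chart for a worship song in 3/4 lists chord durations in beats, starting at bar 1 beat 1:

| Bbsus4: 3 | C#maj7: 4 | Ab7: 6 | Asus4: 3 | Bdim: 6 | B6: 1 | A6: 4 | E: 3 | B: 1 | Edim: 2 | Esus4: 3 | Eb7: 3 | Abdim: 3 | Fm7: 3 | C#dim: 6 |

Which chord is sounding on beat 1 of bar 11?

Beat 1 of bar 11 is beat (11−1)×3 + 1 = 31 overall.
Running totals: Bbsus4 ends at 3, C#maj7 ends at 7, Ab7 ends at 13, Asus4 ends at 16, Bdim ends at 22, B6 ends at 23, A6 ends at 27, E ends at 30, B ends at 31.
Beat 31 falls within B.

B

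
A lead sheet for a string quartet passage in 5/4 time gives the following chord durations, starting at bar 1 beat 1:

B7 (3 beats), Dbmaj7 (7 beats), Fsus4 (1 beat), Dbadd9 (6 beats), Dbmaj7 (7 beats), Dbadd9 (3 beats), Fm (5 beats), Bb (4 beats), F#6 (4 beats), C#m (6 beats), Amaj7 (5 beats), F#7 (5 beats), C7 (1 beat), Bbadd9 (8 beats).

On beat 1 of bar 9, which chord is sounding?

C#m

Beat 1 of bar 9 is beat (9−1)×5 + 1 = 41 overall.
Running totals: B7 ends at 3, Dbmaj7 ends at 10, Fsus4 ends at 11, Dbadd9 ends at 17, Dbmaj7 ends at 24, Dbadd9 ends at 27, Fm ends at 32, Bb ends at 36, F#6 ends at 40, C#m ends at 46.
Beat 41 falls within C#m.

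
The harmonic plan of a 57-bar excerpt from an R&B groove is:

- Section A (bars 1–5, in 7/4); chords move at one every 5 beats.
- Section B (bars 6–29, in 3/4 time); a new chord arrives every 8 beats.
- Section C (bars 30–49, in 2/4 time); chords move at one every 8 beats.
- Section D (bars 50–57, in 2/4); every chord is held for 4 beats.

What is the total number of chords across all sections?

25 chords

A has 35 beats and chords last 5 each, so 7 chords.
B has 72 beats and chords last 8 each, so 9 chords.
C has 40 beats and chords last 8 each, so 5 chords.
D has 16 beats and chords last 4 each, so 4 chords.
Total: 7 + 9 + 5 + 4 = 25.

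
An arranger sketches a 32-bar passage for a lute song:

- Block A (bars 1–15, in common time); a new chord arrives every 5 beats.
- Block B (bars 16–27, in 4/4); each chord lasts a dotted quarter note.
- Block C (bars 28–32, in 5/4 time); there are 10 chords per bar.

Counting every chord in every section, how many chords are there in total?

A: 15 bars × 4 beats = 60 beats; 5 beats/chord → 12 chords.
B: 12 bars × 4 beats = 48 beats; 1.5 beats/chord → 32 chords.
C: 5 bars × 5 beats = 25 beats; 0.5 beats/chord → 50 chords.
Total: 12 + 32 + 50 = 94.

94 chords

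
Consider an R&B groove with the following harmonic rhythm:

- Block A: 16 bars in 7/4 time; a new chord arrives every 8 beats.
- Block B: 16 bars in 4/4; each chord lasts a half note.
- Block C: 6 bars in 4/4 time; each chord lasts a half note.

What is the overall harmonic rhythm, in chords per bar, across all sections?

A: 16 × 7 = 112 beats ÷ 8 = 14 chords.
B: 16 × 4 = 64 beats ÷ 2 = 32 chords.
C: 6 × 4 = 24 beats ÷ 2 = 12 chords.
Overall: 58 chords over 38 bars → 58/38 = 29/19 chords per bar.

29/19 chords per bar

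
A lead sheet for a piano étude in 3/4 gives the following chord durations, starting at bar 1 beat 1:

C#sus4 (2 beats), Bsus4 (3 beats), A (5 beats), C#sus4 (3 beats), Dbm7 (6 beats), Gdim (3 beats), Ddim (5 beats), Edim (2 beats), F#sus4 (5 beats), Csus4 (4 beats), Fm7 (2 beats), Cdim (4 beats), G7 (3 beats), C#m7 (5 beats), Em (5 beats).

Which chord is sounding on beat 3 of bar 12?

Csus4

Beat 3 of bar 12 is beat (12−1)×3 + 3 = 36 overall.
Running totals: C#sus4 ends at 2, Bsus4 ends at 5, A ends at 10, C#sus4 ends at 13, Dbm7 ends at 19, Gdim ends at 22, Ddim ends at 27, Edim ends at 29, F#sus4 ends at 34, Csus4 ends at 38.
Beat 36 falls within Csus4.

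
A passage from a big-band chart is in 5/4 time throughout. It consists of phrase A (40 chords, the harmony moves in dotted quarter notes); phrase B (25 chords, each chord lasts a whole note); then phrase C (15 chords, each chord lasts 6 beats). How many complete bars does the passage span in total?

50 bars

A: 40 × 1.5 = 60 beats = 12 bars.
B: 25 × 4 = 100 beats = 20 bars.
C: 15 × 6 = 90 beats = 18 bars.
Total: 12 + 20 + 18 = 50 bars.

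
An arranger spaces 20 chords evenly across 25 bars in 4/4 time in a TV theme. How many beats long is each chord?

5 beats

25 bars × 4 beats/bar = 100 beats total.
100 beats ÷ 20 chords = 5 beats per chord.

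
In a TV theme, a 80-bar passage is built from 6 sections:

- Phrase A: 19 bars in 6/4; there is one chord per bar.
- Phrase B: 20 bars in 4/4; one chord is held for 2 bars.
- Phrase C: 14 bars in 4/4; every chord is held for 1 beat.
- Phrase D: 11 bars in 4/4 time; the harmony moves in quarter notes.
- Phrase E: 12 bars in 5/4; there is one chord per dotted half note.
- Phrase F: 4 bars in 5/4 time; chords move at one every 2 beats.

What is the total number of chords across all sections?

159 chords

A has 114 beats and chords last 6 each, so 19 chords.
B has 80 beats and chords last 8 each, so 10 chords.
C has 56 beats and chords last 1 each, so 56 chords.
D has 44 beats and chords last 1 each, so 44 chords.
E has 60 beats and chords last 3 each, so 20 chords.
F has 20 beats and chords last 2 each, so 10 chords.
Total: 19 + 10 + 56 + 44 + 20 + 10 = 159.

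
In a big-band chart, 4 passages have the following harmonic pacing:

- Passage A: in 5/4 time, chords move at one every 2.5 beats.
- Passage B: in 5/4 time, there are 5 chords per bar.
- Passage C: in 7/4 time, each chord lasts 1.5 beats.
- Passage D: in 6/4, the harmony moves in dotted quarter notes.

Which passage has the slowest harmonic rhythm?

A: 5 beats/bar ÷ 2.5 beats/chord = 2 chords/bar.
B: 5 beats/bar ÷ 1 beat/chord = 5 chords/bar.
C: 7 beats/bar ÷ 1.5 beats/chord = 14/3 chords/bar.
D: 6 beats/bar ÷ 1.5 beats/chord = 4 chords/bar.
Slowest is A at 2 chords/bar.

Passage A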